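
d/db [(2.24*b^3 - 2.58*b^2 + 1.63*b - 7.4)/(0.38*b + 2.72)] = (1.7024*b^3 + 17.298*b^2 - 14.0352*b + 7.2456)/(0.1444*b^2 + 2.0672*b + 7.3984)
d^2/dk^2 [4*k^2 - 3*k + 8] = 8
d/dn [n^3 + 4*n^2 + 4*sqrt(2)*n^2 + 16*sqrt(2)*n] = 3*n^2 + 8*n + 8*sqrt(2)*n + 16*sqrt(2)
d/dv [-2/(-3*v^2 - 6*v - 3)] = 4*(-v - 1)/(3*(v^2 + 2*v + 1)^2)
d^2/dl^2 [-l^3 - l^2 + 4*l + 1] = -6*l - 2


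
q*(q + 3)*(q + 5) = q^3 + 8*q^2 + 15*q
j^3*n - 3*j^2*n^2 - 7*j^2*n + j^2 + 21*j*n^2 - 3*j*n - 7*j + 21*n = (j - 7)*(j - 3*n)*(j*n + 1)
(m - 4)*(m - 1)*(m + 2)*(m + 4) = m^4 + m^3 - 18*m^2 - 16*m + 32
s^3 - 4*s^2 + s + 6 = (s - 3)*(s - 2)*(s + 1)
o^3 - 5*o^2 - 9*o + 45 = (o - 5)*(o - 3)*(o + 3)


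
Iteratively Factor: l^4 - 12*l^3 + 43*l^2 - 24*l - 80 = (l - 5)*(l^3 - 7*l^2 + 8*l + 16) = (l - 5)*(l - 4)*(l^2 - 3*l - 4) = (l - 5)*(l - 4)*(l + 1)*(l - 4)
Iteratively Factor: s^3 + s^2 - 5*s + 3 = (s + 3)*(s^2 - 2*s + 1) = (s - 1)*(s + 3)*(s - 1)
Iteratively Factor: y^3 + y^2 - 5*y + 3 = (y - 1)*(y^2 + 2*y - 3) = (y - 1)*(y + 3)*(y - 1)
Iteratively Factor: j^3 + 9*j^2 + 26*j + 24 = (j + 3)*(j^2 + 6*j + 8) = (j + 2)*(j + 3)*(j + 4)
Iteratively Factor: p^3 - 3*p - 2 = (p + 1)*(p^2 - p - 2) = (p + 1)^2*(p - 2)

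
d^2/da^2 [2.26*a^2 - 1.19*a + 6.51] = 4.52000000000000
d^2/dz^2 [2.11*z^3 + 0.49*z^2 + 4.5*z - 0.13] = 12.66*z + 0.98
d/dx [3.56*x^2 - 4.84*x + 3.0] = 7.12*x - 4.84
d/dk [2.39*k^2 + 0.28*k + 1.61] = 4.78*k + 0.28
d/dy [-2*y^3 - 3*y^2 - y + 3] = -6*y^2 - 6*y - 1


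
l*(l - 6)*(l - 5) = l^3 - 11*l^2 + 30*l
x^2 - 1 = (x - 1)*(x + 1)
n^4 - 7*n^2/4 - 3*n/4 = n*(n - 3/2)*(n + 1/2)*(n + 1)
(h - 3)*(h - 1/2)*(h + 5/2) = h^3 - h^2 - 29*h/4 + 15/4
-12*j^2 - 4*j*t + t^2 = (-6*j + t)*(2*j + t)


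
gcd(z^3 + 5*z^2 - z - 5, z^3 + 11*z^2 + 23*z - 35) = z^2 + 4*z - 5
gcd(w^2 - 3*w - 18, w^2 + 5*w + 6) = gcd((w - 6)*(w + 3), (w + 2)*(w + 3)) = w + 3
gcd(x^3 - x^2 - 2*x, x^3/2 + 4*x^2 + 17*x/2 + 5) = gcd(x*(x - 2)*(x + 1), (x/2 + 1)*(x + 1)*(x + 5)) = x + 1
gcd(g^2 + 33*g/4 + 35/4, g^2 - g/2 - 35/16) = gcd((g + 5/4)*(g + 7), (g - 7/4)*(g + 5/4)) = g + 5/4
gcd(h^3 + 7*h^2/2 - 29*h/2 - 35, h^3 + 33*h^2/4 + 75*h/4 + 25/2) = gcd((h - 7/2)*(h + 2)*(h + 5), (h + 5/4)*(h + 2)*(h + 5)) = h^2 + 7*h + 10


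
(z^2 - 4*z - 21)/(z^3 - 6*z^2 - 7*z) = (z + 3)/(z*(z + 1))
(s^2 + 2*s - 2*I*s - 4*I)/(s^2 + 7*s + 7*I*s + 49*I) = (s^2 + 2*s*(1 - I) - 4*I)/(s^2 + 7*s*(1 + I) + 49*I)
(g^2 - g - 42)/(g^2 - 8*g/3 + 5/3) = 3*(g^2 - g - 42)/(3*g^2 - 8*g + 5)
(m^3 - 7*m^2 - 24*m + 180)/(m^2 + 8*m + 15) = (m^2 - 12*m + 36)/(m + 3)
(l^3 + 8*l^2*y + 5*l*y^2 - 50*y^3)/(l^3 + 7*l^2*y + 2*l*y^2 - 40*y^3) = (l + 5*y)/(l + 4*y)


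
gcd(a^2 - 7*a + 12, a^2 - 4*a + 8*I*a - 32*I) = a - 4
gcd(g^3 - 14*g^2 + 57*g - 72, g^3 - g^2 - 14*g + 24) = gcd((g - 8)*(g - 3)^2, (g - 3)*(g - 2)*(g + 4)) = g - 3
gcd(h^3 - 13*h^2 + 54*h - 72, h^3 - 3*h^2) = h - 3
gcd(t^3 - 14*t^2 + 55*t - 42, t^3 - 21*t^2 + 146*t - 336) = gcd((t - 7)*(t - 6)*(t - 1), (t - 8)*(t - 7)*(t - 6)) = t^2 - 13*t + 42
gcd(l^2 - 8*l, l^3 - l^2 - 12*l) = l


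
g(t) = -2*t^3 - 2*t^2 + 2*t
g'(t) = -6*t^2 - 4*t + 2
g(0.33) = 0.37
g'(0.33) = 0.03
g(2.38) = -33.53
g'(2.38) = -41.51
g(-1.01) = -2.00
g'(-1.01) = -0.08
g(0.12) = 0.21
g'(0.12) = 1.43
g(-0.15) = -0.34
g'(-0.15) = 2.46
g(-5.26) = 225.21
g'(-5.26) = -142.97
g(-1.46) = -0.96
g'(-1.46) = -4.95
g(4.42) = -202.93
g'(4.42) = -132.90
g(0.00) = 0.00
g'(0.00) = 2.00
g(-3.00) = 30.00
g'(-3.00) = -40.00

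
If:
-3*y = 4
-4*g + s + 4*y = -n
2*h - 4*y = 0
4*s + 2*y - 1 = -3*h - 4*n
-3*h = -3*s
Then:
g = -29/48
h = -8/3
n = 67/12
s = -8/3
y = -4/3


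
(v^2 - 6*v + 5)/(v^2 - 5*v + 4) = (v - 5)/(v - 4)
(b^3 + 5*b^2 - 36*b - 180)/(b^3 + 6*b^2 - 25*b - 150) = (b - 6)/(b - 5)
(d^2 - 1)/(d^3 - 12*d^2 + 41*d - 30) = (d + 1)/(d^2 - 11*d + 30)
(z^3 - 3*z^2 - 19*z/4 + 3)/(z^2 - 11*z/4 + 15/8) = 2*(4*z^3 - 12*z^2 - 19*z + 12)/(8*z^2 - 22*z + 15)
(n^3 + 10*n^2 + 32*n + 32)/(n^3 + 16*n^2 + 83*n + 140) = (n^2 + 6*n + 8)/(n^2 + 12*n + 35)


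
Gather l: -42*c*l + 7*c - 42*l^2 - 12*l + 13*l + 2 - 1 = 7*c - 42*l^2 + l*(1 - 42*c) + 1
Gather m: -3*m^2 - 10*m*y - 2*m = -3*m^2 + m*(-10*y - 2)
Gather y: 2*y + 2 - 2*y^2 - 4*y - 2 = -2*y^2 - 2*y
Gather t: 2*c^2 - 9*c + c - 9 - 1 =2*c^2 - 8*c - 10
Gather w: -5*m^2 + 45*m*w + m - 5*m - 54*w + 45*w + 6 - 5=-5*m^2 - 4*m + w*(45*m - 9) + 1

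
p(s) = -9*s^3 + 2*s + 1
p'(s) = 2 - 27*s^2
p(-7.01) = 3087.23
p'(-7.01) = -1324.78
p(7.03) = -3111.80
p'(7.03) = -1332.36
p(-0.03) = 0.94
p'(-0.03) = 1.98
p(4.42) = -767.32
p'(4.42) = -525.48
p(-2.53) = 141.69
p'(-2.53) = -170.82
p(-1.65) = 38.13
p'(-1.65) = -71.51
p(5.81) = -1752.49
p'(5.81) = -909.41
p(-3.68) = 442.16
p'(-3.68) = -363.64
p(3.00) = -236.00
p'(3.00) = -241.00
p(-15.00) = 30346.00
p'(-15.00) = -6073.00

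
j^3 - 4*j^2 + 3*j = j*(j - 3)*(j - 1)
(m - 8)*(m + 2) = m^2 - 6*m - 16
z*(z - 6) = z^2 - 6*z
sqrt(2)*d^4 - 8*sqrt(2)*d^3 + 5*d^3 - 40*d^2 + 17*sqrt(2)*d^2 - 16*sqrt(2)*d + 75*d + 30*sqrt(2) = (d - 5)*(d - 3)*(d + 2*sqrt(2))*(sqrt(2)*d + 1)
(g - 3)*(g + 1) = g^2 - 2*g - 3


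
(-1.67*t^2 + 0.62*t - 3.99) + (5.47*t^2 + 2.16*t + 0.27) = 3.8*t^2 + 2.78*t - 3.72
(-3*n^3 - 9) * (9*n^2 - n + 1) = -27*n^5 + 3*n^4 - 3*n^3 - 81*n^2 + 9*n - 9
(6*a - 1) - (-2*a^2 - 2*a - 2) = 2*a^2 + 8*a + 1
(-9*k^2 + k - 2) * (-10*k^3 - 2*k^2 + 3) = 90*k^5 + 8*k^4 + 18*k^3 - 23*k^2 + 3*k - 6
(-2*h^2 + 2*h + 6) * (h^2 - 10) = -2*h^4 + 2*h^3 + 26*h^2 - 20*h - 60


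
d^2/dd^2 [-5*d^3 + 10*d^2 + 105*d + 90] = 20 - 30*d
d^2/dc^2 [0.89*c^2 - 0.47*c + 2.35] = 1.78000000000000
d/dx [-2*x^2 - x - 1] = -4*x - 1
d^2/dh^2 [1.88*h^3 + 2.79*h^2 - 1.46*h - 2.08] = 11.28*h + 5.58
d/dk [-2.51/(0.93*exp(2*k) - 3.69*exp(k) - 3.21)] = (4.6686*exp(k) - 9.2619)*exp(k)/(-0.93*exp(2*k) + 3.69*exp(k) + 3.21)^2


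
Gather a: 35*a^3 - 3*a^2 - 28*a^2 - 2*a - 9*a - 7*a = 35*a^3 - 31*a^2 - 18*a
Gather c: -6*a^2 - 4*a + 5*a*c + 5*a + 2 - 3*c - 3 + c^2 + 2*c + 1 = -6*a^2 + a + c^2 + c*(5*a - 1)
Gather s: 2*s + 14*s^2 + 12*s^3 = 12*s^3 + 14*s^2 + 2*s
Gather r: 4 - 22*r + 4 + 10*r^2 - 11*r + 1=10*r^2 - 33*r + 9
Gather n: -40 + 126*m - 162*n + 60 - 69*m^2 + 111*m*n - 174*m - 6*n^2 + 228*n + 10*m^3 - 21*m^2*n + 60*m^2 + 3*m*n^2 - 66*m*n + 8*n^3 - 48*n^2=10*m^3 - 9*m^2 - 48*m + 8*n^3 + n^2*(3*m - 54) + n*(-21*m^2 + 45*m + 66) + 20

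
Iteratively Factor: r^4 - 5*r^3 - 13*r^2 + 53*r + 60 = (r + 3)*(r^3 - 8*r^2 + 11*r + 20) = (r + 1)*(r + 3)*(r^2 - 9*r + 20) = (r - 5)*(r + 1)*(r + 3)*(r - 4)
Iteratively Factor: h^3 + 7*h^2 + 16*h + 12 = (h + 2)*(h^2 + 5*h + 6) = (h + 2)^2*(h + 3)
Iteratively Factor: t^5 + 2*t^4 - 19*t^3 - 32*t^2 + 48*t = (t - 4)*(t^4 + 6*t^3 + 5*t^2 - 12*t) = (t - 4)*(t + 4)*(t^3 + 2*t^2 - 3*t) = (t - 4)*(t - 1)*(t + 4)*(t^2 + 3*t) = t*(t - 4)*(t - 1)*(t + 4)*(t + 3)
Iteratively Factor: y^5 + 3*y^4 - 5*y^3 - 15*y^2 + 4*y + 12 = (y + 1)*(y^4 + 2*y^3 - 7*y^2 - 8*y + 12) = (y + 1)*(y + 3)*(y^3 - y^2 - 4*y + 4) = (y - 2)*(y + 1)*(y + 3)*(y^2 + y - 2) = (y - 2)*(y + 1)*(y + 2)*(y + 3)*(y - 1)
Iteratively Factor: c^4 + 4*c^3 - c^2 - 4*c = (c + 4)*(c^3 - c) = c*(c + 4)*(c^2 - 1) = c*(c + 1)*(c + 4)*(c - 1)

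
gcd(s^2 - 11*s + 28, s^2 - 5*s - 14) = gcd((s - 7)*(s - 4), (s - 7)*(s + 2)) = s - 7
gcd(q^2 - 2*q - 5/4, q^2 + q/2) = q + 1/2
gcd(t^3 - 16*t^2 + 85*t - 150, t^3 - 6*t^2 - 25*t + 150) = t^2 - 11*t + 30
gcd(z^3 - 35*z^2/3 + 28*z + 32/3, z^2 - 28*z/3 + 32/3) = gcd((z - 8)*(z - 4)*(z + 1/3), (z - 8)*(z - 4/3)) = z - 8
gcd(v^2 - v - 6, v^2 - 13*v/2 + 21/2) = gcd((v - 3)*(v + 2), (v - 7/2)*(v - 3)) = v - 3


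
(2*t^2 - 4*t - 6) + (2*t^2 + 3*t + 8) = 4*t^2 - t + 2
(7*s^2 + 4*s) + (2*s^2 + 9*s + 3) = 9*s^2 + 13*s + 3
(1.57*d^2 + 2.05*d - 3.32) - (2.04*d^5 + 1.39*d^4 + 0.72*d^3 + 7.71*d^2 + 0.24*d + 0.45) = -2.04*d^5 - 1.39*d^4 - 0.72*d^3 - 6.14*d^2 + 1.81*d - 3.77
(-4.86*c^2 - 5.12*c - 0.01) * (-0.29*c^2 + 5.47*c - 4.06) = 1.4094*c^4 - 25.0994*c^3 - 8.2719*c^2 + 20.7325*c + 0.0406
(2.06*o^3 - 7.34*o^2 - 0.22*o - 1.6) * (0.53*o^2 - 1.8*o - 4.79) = 1.0918*o^5 - 7.5982*o^4 + 3.228*o^3 + 34.7066*o^2 + 3.9338*o + 7.664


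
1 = 1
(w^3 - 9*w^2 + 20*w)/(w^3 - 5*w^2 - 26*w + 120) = w*(w - 5)/(w^2 - w - 30)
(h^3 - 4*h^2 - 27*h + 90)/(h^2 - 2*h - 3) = (h^2 - h - 30)/(h + 1)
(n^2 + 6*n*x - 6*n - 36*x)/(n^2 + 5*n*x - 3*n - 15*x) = (n^2 + 6*n*x - 6*n - 36*x)/(n^2 + 5*n*x - 3*n - 15*x)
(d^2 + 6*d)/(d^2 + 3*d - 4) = d*(d + 6)/(d^2 + 3*d - 4)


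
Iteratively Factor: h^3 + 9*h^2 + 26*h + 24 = (h + 2)*(h^2 + 7*h + 12) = (h + 2)*(h + 3)*(h + 4)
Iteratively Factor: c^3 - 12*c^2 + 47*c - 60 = (c - 3)*(c^2 - 9*c + 20) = (c - 4)*(c - 3)*(c - 5)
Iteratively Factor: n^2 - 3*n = (n)*(n - 3)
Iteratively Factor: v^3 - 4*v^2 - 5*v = (v - 5)*(v^2 + v) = v*(v - 5)*(v + 1)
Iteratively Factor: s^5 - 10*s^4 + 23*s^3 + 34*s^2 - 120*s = (s - 4)*(s^4 - 6*s^3 - s^2 + 30*s) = (s - 4)*(s + 2)*(s^3 - 8*s^2 + 15*s) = s*(s - 4)*(s + 2)*(s^2 - 8*s + 15) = s*(s - 4)*(s - 3)*(s + 2)*(s - 5)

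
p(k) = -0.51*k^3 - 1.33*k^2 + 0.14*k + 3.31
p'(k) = -1.53*k^2 - 2.66*k + 0.14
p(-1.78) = 1.72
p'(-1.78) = 0.03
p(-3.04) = 4.92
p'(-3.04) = -5.91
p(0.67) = 2.65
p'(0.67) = -2.33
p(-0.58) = 2.88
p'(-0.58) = 1.17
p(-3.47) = 8.12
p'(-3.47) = -9.05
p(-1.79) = 1.72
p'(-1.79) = -0.00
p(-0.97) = 2.39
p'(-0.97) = 1.28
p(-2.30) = 2.16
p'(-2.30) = -1.84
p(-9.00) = 266.11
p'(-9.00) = -99.85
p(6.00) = -153.89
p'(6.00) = -70.90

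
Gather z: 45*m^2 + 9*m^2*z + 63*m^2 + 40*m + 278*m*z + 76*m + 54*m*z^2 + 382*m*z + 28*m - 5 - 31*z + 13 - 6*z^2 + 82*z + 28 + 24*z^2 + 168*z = 108*m^2 + 144*m + z^2*(54*m + 18) + z*(9*m^2 + 660*m + 219) + 36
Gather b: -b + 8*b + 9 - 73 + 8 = 7*b - 56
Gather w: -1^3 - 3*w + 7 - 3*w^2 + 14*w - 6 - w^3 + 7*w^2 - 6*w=-w^3 + 4*w^2 + 5*w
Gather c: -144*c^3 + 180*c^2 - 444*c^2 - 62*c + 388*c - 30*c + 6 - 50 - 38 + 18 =-144*c^3 - 264*c^2 + 296*c - 64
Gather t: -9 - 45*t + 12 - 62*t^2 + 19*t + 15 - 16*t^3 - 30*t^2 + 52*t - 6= -16*t^3 - 92*t^2 + 26*t + 12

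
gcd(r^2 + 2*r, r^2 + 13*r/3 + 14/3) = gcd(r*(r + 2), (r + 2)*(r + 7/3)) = r + 2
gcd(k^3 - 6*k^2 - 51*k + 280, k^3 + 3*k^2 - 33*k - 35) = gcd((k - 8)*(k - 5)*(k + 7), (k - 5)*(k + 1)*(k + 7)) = k^2 + 2*k - 35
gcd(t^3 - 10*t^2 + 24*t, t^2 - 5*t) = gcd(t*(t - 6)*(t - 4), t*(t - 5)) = t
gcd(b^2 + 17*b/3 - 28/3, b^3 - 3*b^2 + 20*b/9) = b - 4/3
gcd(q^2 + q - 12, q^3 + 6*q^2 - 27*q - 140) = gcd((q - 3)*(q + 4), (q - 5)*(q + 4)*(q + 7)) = q + 4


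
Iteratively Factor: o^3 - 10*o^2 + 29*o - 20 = (o - 1)*(o^2 - 9*o + 20) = (o - 5)*(o - 1)*(o - 4)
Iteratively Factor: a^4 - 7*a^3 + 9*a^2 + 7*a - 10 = (a - 2)*(a^3 - 5*a^2 - a + 5) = (a - 2)*(a - 1)*(a^2 - 4*a - 5) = (a - 2)*(a - 1)*(a + 1)*(a - 5)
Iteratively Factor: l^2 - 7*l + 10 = (l - 5)*(l - 2)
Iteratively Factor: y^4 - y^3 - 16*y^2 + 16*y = (y + 4)*(y^3 - 5*y^2 + 4*y) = y*(y + 4)*(y^2 - 5*y + 4) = y*(y - 4)*(y + 4)*(y - 1)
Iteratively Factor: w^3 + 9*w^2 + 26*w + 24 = (w + 2)*(w^2 + 7*w + 12) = (w + 2)*(w + 3)*(w + 4)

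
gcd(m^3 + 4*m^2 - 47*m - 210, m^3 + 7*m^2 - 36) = m + 6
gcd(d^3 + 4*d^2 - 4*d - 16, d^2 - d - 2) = d - 2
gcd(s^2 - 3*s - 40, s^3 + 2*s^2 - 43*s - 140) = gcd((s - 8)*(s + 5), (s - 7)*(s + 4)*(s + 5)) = s + 5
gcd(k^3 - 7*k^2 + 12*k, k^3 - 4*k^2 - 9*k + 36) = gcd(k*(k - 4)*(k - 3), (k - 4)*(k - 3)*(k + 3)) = k^2 - 7*k + 12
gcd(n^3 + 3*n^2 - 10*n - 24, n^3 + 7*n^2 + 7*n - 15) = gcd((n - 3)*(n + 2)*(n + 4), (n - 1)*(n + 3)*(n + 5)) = 1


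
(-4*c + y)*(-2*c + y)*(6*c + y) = 48*c^3 - 28*c^2*y + y^3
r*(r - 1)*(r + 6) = r^3 + 5*r^2 - 6*r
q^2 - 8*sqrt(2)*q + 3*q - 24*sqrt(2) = (q + 3)*(q - 8*sqrt(2))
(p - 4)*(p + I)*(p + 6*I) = p^3 - 4*p^2 + 7*I*p^2 - 6*p - 28*I*p + 24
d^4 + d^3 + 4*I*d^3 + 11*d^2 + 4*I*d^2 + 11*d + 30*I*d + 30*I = (d + 1)*(d - 3*I)*(d + 2*I)*(d + 5*I)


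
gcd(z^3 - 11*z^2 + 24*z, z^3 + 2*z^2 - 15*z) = z^2 - 3*z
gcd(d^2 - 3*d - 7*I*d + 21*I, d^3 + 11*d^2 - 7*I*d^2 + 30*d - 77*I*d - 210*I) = d - 7*I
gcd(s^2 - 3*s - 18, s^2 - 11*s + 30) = s - 6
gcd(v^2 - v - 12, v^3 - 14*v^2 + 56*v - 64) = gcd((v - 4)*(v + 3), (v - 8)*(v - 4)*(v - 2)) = v - 4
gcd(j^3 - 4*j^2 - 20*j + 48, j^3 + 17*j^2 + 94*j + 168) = j + 4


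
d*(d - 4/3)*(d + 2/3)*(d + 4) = d^4 + 10*d^3/3 - 32*d^2/9 - 32*d/9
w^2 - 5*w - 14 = (w - 7)*(w + 2)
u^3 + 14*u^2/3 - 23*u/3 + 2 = (u - 1)*(u - 1/3)*(u + 6)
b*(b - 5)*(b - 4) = b^3 - 9*b^2 + 20*b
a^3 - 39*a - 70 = (a - 7)*(a + 2)*(a + 5)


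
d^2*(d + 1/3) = d^3 + d^2/3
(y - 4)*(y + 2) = y^2 - 2*y - 8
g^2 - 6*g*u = g*(g - 6*u)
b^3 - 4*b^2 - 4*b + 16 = (b - 4)*(b - 2)*(b + 2)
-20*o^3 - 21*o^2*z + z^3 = (-5*o + z)*(o + z)*(4*o + z)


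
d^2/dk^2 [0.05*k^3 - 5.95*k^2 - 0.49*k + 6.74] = 0.3*k - 11.9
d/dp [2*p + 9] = 2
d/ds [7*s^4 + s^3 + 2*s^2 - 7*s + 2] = 28*s^3 + 3*s^2 + 4*s - 7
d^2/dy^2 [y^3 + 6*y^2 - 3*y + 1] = 6*y + 12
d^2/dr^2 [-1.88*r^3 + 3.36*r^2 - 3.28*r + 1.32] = 6.72 - 11.28*r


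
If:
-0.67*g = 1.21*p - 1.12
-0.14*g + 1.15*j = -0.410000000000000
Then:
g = 1.67164179104478 - 1.80597014925373*p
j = -0.219857235561324*p - 0.153017521090201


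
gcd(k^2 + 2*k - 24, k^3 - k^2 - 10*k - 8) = k - 4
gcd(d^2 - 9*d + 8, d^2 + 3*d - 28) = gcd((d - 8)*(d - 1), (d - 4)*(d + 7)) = 1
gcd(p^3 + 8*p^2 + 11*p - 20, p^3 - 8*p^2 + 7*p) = p - 1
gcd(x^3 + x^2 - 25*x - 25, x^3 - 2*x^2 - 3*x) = x + 1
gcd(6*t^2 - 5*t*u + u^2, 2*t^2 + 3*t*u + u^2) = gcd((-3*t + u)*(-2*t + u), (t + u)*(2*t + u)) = 1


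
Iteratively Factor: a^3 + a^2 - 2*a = (a - 1)*(a^2 + 2*a) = (a - 1)*(a + 2)*(a)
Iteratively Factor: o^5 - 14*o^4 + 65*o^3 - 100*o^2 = (o - 5)*(o^4 - 9*o^3 + 20*o^2) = o*(o - 5)*(o^3 - 9*o^2 + 20*o) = o*(o - 5)^2*(o^2 - 4*o) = o*(o - 5)^2*(o - 4)*(o)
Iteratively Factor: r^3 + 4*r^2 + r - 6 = (r - 1)*(r^2 + 5*r + 6) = (r - 1)*(r + 3)*(r + 2)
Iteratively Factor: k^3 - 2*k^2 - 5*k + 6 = (k - 1)*(k^2 - k - 6) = (k - 3)*(k - 1)*(k + 2)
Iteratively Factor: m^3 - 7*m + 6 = (m - 2)*(m^2 + 2*m - 3) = (m - 2)*(m + 3)*(m - 1)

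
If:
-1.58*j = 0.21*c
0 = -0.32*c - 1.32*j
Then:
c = 0.00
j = 0.00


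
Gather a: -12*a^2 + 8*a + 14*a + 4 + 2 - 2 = -12*a^2 + 22*a + 4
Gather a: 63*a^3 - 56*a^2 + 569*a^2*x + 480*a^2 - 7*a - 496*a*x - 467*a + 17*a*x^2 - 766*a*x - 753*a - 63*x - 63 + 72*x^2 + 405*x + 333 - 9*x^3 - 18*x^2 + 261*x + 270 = 63*a^3 + a^2*(569*x + 424) + a*(17*x^2 - 1262*x - 1227) - 9*x^3 + 54*x^2 + 603*x + 540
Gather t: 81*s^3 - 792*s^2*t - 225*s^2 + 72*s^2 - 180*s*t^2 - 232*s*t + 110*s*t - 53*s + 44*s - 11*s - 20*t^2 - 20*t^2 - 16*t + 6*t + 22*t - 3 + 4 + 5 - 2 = 81*s^3 - 153*s^2 - 20*s + t^2*(-180*s - 40) + t*(-792*s^2 - 122*s + 12) + 4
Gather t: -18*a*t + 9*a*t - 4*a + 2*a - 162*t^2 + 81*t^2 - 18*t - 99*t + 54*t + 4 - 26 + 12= -2*a - 81*t^2 + t*(-9*a - 63) - 10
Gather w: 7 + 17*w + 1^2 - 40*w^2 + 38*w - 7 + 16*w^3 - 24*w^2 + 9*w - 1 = 16*w^3 - 64*w^2 + 64*w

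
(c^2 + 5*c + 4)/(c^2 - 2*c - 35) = (c^2 + 5*c + 4)/(c^2 - 2*c - 35)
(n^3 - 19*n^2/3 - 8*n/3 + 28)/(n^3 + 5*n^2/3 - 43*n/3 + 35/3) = (n^2 - 4*n - 12)/(n^2 + 4*n - 5)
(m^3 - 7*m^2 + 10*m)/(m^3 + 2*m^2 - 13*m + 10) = m*(m - 5)/(m^2 + 4*m - 5)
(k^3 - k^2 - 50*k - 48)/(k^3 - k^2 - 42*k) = (k^2 - 7*k - 8)/(k*(k - 7))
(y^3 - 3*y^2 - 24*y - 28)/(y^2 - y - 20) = (-y^3 + 3*y^2 + 24*y + 28)/(-y^2 + y + 20)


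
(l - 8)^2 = l^2 - 16*l + 64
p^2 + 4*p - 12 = (p - 2)*(p + 6)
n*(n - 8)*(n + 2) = n^3 - 6*n^2 - 16*n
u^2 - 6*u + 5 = (u - 5)*(u - 1)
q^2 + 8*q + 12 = (q + 2)*(q + 6)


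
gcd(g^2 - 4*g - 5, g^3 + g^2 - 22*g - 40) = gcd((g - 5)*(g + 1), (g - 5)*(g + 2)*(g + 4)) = g - 5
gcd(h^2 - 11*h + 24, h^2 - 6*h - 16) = h - 8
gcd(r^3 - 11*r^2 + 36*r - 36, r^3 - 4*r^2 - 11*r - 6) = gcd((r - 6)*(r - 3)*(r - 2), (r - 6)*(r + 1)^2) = r - 6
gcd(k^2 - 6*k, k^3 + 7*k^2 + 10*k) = k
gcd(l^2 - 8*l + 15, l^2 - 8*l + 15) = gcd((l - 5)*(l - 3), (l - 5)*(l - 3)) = l^2 - 8*l + 15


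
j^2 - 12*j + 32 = (j - 8)*(j - 4)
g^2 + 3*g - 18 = (g - 3)*(g + 6)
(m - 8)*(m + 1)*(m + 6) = m^3 - m^2 - 50*m - 48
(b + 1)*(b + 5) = b^2 + 6*b + 5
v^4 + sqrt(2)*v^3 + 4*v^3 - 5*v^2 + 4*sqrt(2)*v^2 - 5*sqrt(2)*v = v*(v - 1)*(v + 5)*(v + sqrt(2))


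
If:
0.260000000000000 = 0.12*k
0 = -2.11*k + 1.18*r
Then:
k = 2.17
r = 3.87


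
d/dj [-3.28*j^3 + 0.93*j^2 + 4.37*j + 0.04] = -9.84*j^2 + 1.86*j + 4.37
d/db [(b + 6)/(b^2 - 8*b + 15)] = (b^2 - 8*b - 2*(b - 4)*(b + 6) + 15)/(b^2 - 8*b + 15)^2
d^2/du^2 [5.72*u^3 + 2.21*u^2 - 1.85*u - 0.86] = 34.32*u + 4.42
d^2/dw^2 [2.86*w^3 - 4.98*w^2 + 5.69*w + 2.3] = 17.16*w - 9.96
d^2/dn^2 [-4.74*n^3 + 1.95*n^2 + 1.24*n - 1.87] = 3.9 - 28.44*n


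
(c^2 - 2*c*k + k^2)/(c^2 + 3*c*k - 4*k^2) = (c - k)/(c + 4*k)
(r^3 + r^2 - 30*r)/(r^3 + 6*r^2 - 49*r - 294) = r*(r - 5)/(r^2 - 49)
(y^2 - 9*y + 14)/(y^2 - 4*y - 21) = (y - 2)/(y + 3)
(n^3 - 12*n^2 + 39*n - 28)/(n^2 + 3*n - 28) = (n^2 - 8*n + 7)/(n + 7)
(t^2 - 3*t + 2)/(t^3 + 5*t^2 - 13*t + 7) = (t - 2)/(t^2 + 6*t - 7)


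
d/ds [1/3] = 0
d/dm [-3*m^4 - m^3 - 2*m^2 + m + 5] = -12*m^3 - 3*m^2 - 4*m + 1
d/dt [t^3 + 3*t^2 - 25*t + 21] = 3*t^2 + 6*t - 25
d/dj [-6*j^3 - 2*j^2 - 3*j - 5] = -18*j^2 - 4*j - 3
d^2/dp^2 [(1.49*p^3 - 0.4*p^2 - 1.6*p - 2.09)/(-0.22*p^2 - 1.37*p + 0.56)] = (1.11022302462516e-16*p^5 - 8.88178419700125e-16*p^4 - 6.046538*p^3 + 7.761384*p^2 + 2.158692*p + 11.066338)/(0.010648*p^6 + 0.198924*p^5 + 1.157442*p^4 + 1.558649*p^3 - 2.946216*p^2 + 1.288896*p - 0.175616)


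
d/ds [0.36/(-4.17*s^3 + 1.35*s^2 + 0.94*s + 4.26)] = (4.5036*s^2 - 0.972*s - 0.3384)/(-4.17*s^3 + 1.35*s^2 + 0.94*s + 4.26)^2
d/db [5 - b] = -1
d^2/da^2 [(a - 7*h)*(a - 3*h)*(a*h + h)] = 2*h*(3*a - 10*h + 1)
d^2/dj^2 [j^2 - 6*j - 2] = 2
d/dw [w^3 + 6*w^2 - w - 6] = 3*w^2 + 12*w - 1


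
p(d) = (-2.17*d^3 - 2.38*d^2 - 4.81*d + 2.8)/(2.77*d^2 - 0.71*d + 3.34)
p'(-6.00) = -0.74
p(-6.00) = 3.86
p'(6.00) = -0.78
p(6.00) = -5.88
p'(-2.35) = -0.49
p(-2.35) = 1.43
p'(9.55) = -0.78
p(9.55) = -8.63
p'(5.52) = -0.78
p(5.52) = -5.50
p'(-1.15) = -0.03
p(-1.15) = 1.08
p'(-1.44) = -0.17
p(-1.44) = 1.12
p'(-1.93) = -0.37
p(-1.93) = 1.25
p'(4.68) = -0.78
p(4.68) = -4.85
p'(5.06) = -0.78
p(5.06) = -5.15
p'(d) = (0.71 - 5.54*d)*(-2.17*d^3 - 2.38*d^2 - 4.81*d + 2.8)/(2.77*d^2 - 0.71*d + 3.34)^2 + (-6.51*d^2 - 4.76*d - 4.81)/(2.77*d^2 - 0.71*d + 3.34) = (-6.0109*d^4 + 3.0814*d^3 - 6.7299*d^2 - 31.4104*d - 14.0774)/(7.6729*d^4 - 3.9334*d^3 + 19.0077*d^2 - 4.7428*d + 11.1556)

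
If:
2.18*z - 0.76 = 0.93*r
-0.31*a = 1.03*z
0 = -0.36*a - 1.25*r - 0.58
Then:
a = -0.85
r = -0.22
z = 0.25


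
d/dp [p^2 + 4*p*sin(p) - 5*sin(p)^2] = 4*p*cos(p) + 2*p + 4*sin(p) - 5*sin(2*p)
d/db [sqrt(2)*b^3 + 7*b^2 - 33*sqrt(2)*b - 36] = 3*sqrt(2)*b^2 + 14*b - 33*sqrt(2)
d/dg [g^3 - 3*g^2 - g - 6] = 3*g^2 - 6*g - 1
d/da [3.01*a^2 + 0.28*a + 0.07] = 6.02*a + 0.28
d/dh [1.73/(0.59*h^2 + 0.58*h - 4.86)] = (-2.0414*h - 1.0034)/(0.59*h^2 + 0.58*h - 4.86)^2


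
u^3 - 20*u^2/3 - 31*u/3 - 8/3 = (u - 8)*(u + 1/3)*(u + 1)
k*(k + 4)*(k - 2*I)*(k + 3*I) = k^4 + 4*k^3 + I*k^3 + 6*k^2 + 4*I*k^2 + 24*k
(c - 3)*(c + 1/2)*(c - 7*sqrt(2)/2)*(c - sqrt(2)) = c^4 - 9*sqrt(2)*c^3/2 - 5*c^3/2 + 11*c^2/2 + 45*sqrt(2)*c^2/4 - 35*c/2 + 27*sqrt(2)*c/4 - 21/2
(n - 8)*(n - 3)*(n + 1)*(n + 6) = n^4 - 4*n^3 - 47*n^2 + 102*n + 144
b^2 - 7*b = b*(b - 7)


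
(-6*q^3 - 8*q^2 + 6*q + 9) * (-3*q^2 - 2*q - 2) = 18*q^5 + 36*q^4 + 10*q^3 - 23*q^2 - 30*q - 18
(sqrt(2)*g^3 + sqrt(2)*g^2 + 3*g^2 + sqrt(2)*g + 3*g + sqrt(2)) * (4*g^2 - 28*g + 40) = 4*sqrt(2)*g^5 - 24*sqrt(2)*g^4 + 12*g^4 - 72*g^3 + 16*sqrt(2)*g^3 + 16*sqrt(2)*g^2 + 36*g^2 + 12*sqrt(2)*g + 120*g + 40*sqrt(2)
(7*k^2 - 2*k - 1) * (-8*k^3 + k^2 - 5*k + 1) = -56*k^5 + 23*k^4 - 29*k^3 + 16*k^2 + 3*k - 1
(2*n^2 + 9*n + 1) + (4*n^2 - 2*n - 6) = 6*n^2 + 7*n - 5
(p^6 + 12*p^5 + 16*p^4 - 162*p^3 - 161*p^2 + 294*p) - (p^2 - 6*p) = p^6 + 12*p^5 + 16*p^4 - 162*p^3 - 162*p^2 + 300*p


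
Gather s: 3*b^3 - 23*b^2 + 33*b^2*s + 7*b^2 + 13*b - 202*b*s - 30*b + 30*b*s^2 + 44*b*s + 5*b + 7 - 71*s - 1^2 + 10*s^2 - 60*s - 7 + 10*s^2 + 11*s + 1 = 3*b^3 - 16*b^2 - 12*b + s^2*(30*b + 20) + s*(33*b^2 - 158*b - 120)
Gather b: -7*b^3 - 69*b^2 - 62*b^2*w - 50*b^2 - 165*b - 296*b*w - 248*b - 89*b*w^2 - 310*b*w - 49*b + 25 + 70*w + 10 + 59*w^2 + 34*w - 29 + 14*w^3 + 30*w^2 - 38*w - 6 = -7*b^3 + b^2*(-62*w - 119) + b*(-89*w^2 - 606*w - 462) + 14*w^3 + 89*w^2 + 66*w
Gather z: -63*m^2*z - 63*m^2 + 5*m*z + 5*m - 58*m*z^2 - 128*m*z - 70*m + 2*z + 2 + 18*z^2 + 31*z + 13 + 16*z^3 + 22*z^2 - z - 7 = -63*m^2 - 65*m + 16*z^3 + z^2*(40 - 58*m) + z*(-63*m^2 - 123*m + 32) + 8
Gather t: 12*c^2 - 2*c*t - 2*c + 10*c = 12*c^2 - 2*c*t + 8*c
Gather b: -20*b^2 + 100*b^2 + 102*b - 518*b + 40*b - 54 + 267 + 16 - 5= 80*b^2 - 376*b + 224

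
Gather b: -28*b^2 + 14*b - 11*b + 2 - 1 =-28*b^2 + 3*b + 1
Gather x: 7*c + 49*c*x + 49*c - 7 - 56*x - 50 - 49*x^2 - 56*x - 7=56*c - 49*x^2 + x*(49*c - 112) - 64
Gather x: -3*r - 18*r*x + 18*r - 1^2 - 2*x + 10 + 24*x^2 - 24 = 15*r + 24*x^2 + x*(-18*r - 2) - 15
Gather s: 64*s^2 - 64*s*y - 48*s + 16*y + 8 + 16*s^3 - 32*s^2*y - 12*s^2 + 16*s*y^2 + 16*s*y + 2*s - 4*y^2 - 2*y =16*s^3 + s^2*(52 - 32*y) + s*(16*y^2 - 48*y - 46) - 4*y^2 + 14*y + 8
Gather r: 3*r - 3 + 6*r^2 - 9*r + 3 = 6*r^2 - 6*r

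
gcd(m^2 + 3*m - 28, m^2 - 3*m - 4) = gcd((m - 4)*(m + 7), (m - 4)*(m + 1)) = m - 4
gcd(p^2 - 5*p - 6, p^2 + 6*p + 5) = p + 1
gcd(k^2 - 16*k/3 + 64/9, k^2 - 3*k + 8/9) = k - 8/3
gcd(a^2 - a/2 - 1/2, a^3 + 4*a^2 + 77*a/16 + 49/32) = a + 1/2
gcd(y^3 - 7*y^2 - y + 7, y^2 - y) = y - 1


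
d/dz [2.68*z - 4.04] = 2.68000000000000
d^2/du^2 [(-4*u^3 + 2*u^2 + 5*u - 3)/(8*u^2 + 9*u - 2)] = 2*(-212*u^3 - 264*u^2 - 456*u - 193)/(512*u^6 + 1728*u^5 + 1560*u^4 - 135*u^3 - 390*u^2 + 108*u - 8)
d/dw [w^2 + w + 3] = 2*w + 1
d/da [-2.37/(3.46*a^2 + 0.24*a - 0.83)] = (16.4004*a + 0.5688)/(3.46*a^2 + 0.24*a - 0.83)^2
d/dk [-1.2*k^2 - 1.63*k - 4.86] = -2.4*k - 1.63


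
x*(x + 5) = x^2 + 5*x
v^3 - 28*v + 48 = (v - 4)*(v - 2)*(v + 6)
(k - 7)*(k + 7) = k^2 - 49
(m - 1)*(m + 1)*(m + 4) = m^3 + 4*m^2 - m - 4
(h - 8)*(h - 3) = h^2 - 11*h + 24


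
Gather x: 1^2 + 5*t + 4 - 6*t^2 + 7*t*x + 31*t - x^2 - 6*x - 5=-6*t^2 + 36*t - x^2 + x*(7*t - 6)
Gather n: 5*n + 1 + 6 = 5*n + 7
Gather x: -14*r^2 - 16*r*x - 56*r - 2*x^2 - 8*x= -14*r^2 - 56*r - 2*x^2 + x*(-16*r - 8)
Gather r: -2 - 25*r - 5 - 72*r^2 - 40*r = -72*r^2 - 65*r - 7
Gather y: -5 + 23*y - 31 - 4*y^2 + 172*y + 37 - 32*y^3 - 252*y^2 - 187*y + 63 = -32*y^3 - 256*y^2 + 8*y + 64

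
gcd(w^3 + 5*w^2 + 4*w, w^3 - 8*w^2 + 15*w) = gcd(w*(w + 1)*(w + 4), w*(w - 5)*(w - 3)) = w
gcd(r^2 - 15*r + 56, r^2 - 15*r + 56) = r^2 - 15*r + 56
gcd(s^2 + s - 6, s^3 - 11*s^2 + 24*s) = 1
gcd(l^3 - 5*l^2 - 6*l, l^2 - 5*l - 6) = l^2 - 5*l - 6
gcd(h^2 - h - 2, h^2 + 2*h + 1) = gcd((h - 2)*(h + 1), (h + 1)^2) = h + 1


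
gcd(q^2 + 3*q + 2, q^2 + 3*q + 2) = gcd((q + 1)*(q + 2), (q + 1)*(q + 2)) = q^2 + 3*q + 2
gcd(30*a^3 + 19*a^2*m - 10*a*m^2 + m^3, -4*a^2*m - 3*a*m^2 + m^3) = a + m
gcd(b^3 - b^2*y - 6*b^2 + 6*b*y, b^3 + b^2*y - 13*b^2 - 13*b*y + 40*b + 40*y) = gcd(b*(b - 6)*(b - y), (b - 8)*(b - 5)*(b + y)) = 1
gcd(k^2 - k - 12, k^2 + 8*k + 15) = k + 3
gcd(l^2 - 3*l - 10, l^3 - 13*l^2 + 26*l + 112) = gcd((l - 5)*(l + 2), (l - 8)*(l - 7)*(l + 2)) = l + 2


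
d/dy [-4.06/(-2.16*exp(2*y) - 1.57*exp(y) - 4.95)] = (-17.5392*exp(y) - 6.3742)*exp(y)/(2.16*exp(2*y) + 1.57*exp(y) + 4.95)^2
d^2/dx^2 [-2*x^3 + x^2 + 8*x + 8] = 2 - 12*x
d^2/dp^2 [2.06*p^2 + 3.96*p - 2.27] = 4.12000000000000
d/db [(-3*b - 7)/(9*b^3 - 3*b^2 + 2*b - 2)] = 2*(27*b^3 + 90*b^2 - 21*b + 10)/(81*b^6 - 54*b^5 + 45*b^4 - 48*b^3 + 16*b^2 - 8*b + 4)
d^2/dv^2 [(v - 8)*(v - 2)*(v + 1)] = 6*v - 18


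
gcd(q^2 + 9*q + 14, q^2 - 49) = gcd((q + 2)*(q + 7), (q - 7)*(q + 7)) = q + 7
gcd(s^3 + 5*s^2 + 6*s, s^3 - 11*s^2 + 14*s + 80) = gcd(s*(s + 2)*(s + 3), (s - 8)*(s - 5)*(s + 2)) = s + 2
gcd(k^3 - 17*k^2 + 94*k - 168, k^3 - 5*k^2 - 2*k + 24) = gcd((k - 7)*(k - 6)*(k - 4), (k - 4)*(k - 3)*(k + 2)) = k - 4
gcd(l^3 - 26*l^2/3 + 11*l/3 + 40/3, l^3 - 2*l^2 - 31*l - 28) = l + 1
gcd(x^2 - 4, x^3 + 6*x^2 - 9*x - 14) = x - 2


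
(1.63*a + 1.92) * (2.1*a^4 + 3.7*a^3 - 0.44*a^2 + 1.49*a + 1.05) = 3.423*a^5 + 10.063*a^4 + 6.3868*a^3 + 1.5839*a^2 + 4.5723*a + 2.016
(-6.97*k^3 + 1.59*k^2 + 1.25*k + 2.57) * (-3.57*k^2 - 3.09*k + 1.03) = 24.8829*k^5 + 15.861*k^4 - 16.5547*k^3 - 11.3997*k^2 - 6.6538*k + 2.6471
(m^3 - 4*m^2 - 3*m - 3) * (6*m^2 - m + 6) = 6*m^5 - 25*m^4 - 8*m^3 - 39*m^2 - 15*m - 18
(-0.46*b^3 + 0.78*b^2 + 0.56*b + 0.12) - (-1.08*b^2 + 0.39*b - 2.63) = -0.46*b^3 + 1.86*b^2 + 0.17*b + 2.75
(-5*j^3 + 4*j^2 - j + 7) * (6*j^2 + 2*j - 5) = -30*j^5 + 14*j^4 + 27*j^3 + 20*j^2 + 19*j - 35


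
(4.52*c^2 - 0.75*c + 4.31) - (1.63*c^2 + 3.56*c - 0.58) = 2.89*c^2 - 4.31*c + 4.89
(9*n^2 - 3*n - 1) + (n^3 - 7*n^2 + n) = n^3 + 2*n^2 - 2*n - 1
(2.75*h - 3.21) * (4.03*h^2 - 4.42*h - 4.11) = 11.0825*h^3 - 25.0913*h^2 + 2.8857*h + 13.1931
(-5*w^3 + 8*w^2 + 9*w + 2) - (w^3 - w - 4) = -6*w^3 + 8*w^2 + 10*w + 6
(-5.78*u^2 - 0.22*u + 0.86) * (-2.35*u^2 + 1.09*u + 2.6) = 13.583*u^4 - 5.7832*u^3 - 17.2888*u^2 + 0.3654*u + 2.236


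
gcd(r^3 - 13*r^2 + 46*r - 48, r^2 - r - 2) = r - 2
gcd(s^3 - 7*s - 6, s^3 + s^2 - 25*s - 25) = s + 1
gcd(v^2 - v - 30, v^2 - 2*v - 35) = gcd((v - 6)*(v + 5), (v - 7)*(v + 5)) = v + 5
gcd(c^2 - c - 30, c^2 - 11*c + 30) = c - 6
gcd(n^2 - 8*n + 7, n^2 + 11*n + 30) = 1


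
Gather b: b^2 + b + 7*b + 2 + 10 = b^2 + 8*b + 12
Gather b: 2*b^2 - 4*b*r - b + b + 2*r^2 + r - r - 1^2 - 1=2*b^2 - 4*b*r + 2*r^2 - 2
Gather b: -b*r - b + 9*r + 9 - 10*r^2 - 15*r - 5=b*(-r - 1) - 10*r^2 - 6*r + 4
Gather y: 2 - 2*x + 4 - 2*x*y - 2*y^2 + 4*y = -2*x - 2*y^2 + y*(4 - 2*x) + 6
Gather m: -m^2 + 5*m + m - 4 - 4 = -m^2 + 6*m - 8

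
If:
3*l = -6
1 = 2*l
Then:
No Solution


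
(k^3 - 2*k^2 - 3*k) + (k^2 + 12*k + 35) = k^3 - k^2 + 9*k + 35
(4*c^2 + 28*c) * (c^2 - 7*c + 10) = 4*c^4 - 156*c^2 + 280*c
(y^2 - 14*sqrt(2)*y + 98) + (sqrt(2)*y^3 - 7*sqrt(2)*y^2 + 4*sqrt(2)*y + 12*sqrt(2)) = sqrt(2)*y^3 - 7*sqrt(2)*y^2 + y^2 - 10*sqrt(2)*y + 12*sqrt(2) + 98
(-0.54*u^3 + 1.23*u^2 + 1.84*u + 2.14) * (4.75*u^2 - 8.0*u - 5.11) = -2.565*u^5 + 10.1625*u^4 + 1.6594*u^3 - 10.8403*u^2 - 26.5224*u - 10.9354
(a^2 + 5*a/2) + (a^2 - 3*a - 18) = 2*a^2 - a/2 - 18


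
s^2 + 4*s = s*(s + 4)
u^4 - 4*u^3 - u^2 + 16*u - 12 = (u - 3)*(u - 2)*(u - 1)*(u + 2)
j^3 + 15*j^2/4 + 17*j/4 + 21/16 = (j + 1/2)*(j + 3/2)*(j + 7/4)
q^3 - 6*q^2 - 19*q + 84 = (q - 7)*(q - 3)*(q + 4)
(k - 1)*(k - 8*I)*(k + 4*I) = k^3 - k^2 - 4*I*k^2 + 32*k + 4*I*k - 32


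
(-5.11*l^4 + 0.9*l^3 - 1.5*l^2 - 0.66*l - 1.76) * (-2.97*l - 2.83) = 15.1767*l^5 + 11.7883*l^4 + 1.908*l^3 + 6.2052*l^2 + 7.095*l + 4.9808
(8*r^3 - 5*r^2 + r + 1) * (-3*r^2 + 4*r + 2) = -24*r^5 + 47*r^4 - 7*r^3 - 9*r^2 + 6*r + 2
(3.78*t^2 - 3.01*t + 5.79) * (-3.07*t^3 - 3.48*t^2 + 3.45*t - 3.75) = -11.6046*t^5 - 3.9137*t^4 + 5.7405*t^3 - 44.7087*t^2 + 31.263*t - 21.7125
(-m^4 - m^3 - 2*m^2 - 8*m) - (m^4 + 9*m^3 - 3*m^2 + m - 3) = -2*m^4 - 10*m^3 + m^2 - 9*m + 3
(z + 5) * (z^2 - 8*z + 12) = z^3 - 3*z^2 - 28*z + 60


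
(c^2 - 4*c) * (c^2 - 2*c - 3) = c^4 - 6*c^3 + 5*c^2 + 12*c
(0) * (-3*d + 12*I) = 0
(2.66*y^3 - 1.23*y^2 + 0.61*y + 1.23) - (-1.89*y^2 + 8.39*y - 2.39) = 2.66*y^3 + 0.66*y^2 - 7.78*y + 3.62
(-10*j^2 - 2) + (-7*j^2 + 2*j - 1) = -17*j^2 + 2*j - 3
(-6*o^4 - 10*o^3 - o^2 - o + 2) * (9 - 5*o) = 30*o^5 - 4*o^4 - 85*o^3 - 4*o^2 - 19*o + 18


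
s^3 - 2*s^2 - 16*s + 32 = (s - 4)*(s - 2)*(s + 4)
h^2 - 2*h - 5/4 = (h - 5/2)*(h + 1/2)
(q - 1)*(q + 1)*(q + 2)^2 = q^4 + 4*q^3 + 3*q^2 - 4*q - 4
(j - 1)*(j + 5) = j^2 + 4*j - 5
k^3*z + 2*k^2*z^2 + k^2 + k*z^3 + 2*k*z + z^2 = (k + z)^2*(k*z + 1)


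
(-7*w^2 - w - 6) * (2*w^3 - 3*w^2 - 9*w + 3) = -14*w^5 + 19*w^4 + 54*w^3 + 6*w^2 + 51*w - 18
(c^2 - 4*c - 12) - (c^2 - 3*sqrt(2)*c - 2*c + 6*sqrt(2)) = -2*c + 3*sqrt(2)*c - 12 - 6*sqrt(2)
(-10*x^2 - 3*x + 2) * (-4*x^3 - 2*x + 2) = 40*x^5 + 12*x^4 + 12*x^3 - 14*x^2 - 10*x + 4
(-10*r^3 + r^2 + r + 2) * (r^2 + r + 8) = -10*r^5 - 9*r^4 - 78*r^3 + 11*r^2 + 10*r + 16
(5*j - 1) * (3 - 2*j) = -10*j^2 + 17*j - 3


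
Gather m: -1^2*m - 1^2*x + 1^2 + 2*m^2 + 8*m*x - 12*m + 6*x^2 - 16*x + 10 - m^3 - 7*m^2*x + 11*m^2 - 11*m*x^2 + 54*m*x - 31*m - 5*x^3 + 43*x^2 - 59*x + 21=-m^3 + m^2*(13 - 7*x) + m*(-11*x^2 + 62*x - 44) - 5*x^3 + 49*x^2 - 76*x + 32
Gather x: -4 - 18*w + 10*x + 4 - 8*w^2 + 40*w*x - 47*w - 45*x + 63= -8*w^2 - 65*w + x*(40*w - 35) + 63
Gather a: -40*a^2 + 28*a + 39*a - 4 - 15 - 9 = -40*a^2 + 67*a - 28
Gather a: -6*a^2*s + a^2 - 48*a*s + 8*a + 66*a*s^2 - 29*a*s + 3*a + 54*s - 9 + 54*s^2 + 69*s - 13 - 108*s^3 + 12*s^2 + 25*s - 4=a^2*(1 - 6*s) + a*(66*s^2 - 77*s + 11) - 108*s^3 + 66*s^2 + 148*s - 26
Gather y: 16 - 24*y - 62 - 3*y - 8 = -27*y - 54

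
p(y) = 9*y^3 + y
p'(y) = 27*y^2 + 1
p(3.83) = 509.47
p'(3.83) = 397.06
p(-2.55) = -151.78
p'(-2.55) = 176.57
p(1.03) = 10.86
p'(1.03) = 29.64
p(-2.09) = -84.25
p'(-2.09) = 118.94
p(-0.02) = -0.02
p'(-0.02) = 1.01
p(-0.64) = -3.00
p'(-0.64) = 12.06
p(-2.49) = -141.43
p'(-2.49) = 168.40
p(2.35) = 119.15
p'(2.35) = 150.11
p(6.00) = 1950.00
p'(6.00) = 973.00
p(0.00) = 0.00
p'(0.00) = 1.00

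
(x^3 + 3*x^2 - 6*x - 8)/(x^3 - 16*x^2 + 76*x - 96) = (x^2 + 5*x + 4)/(x^2 - 14*x + 48)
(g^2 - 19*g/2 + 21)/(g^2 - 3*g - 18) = (g - 7/2)/(g + 3)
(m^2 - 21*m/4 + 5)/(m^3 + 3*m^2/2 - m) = (4*m^2 - 21*m + 20)/(2*m*(2*m^2 + 3*m - 2))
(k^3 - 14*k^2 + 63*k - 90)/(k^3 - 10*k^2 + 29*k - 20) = (k^2 - 9*k + 18)/(k^2 - 5*k + 4)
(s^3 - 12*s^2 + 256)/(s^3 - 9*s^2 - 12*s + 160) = (s - 8)/(s - 5)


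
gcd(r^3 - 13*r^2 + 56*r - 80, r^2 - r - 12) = r - 4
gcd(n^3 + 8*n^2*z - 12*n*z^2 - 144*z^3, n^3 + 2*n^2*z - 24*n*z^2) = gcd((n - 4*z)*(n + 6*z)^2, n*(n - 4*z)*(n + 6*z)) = -n^2 - 2*n*z + 24*z^2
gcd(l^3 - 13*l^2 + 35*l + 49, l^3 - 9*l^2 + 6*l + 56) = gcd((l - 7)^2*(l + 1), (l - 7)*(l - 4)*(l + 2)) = l - 7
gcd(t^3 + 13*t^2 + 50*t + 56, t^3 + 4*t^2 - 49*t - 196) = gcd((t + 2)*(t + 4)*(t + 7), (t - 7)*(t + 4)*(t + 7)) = t^2 + 11*t + 28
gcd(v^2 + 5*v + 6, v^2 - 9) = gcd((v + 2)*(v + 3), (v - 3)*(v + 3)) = v + 3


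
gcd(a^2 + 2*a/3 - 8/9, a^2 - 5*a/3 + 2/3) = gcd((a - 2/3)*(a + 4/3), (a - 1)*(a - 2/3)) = a - 2/3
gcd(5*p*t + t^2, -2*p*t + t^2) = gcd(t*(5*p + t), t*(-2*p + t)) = t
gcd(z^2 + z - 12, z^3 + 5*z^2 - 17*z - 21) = z - 3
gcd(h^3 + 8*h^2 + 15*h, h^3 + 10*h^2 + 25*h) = h^2 + 5*h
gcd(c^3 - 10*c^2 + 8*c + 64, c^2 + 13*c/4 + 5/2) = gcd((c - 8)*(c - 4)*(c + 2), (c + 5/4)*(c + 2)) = c + 2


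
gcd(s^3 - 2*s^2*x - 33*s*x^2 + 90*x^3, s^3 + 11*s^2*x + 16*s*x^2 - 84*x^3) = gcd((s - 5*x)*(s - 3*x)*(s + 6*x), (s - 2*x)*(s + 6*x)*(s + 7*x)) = s + 6*x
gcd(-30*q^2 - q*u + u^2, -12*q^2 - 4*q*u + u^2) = 6*q - u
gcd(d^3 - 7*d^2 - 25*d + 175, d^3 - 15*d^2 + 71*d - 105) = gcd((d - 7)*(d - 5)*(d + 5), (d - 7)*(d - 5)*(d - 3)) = d^2 - 12*d + 35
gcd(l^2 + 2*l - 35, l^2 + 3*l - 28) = l + 7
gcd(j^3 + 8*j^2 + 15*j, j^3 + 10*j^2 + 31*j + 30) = j^2 + 8*j + 15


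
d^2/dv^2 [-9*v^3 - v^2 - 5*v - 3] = -54*v - 2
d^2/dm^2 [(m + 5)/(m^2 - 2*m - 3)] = 2*(3*(-m - 1)*(-m^2 + 2*m + 3) - 4*(m - 1)^2*(m + 5))/(-m^2 + 2*m + 3)^3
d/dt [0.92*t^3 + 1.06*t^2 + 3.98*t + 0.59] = 2.76*t^2 + 2.12*t + 3.98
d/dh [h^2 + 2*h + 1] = 2*h + 2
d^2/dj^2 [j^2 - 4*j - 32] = 2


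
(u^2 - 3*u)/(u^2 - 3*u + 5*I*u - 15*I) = u/(u + 5*I)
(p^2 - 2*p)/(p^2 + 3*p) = (p - 2)/(p + 3)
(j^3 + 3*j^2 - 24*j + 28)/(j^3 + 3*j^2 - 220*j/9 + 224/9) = 9*(j^2 - 4*j + 4)/(9*j^2 - 36*j + 32)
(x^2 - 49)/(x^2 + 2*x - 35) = (x - 7)/(x - 5)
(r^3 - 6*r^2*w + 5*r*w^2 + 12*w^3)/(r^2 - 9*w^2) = (r^2 - 3*r*w - 4*w^2)/(r + 3*w)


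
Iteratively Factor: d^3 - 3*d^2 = (d)*(d^2 - 3*d) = d^2*(d - 3)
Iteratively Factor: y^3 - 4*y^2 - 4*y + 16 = (y - 2)*(y^2 - 2*y - 8) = (y - 4)*(y - 2)*(y + 2)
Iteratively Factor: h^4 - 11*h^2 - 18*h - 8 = (h - 4)*(h^3 + 4*h^2 + 5*h + 2) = (h - 4)*(h + 1)*(h^2 + 3*h + 2) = (h - 4)*(h + 1)^2*(h + 2)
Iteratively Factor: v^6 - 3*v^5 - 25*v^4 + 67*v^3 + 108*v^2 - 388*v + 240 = (v - 2)*(v^5 - v^4 - 27*v^3 + 13*v^2 + 134*v - 120) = (v - 2)*(v + 4)*(v^4 - 5*v^3 - 7*v^2 + 41*v - 30) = (v - 2)^2*(v + 4)*(v^3 - 3*v^2 - 13*v + 15) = (v - 2)^2*(v - 1)*(v + 4)*(v^2 - 2*v - 15) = (v - 2)^2*(v - 1)*(v + 3)*(v + 4)*(v - 5)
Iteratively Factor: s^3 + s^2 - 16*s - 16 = (s + 4)*(s^2 - 3*s - 4) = (s + 1)*(s + 4)*(s - 4)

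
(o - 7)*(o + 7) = o^2 - 49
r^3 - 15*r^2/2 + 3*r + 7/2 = (r - 7)*(r - 1)*(r + 1/2)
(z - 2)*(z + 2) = z^2 - 4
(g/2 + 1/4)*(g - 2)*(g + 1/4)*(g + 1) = g^4/2 - g^3/8 - 21*g^2/16 - 13*g/16 - 1/8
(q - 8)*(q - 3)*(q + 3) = q^3 - 8*q^2 - 9*q + 72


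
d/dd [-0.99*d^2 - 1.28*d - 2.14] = -1.98*d - 1.28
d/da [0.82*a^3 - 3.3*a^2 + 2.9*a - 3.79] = 2.46*a^2 - 6.6*a + 2.9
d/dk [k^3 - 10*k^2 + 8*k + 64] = 3*k^2 - 20*k + 8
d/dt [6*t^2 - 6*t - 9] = 12*t - 6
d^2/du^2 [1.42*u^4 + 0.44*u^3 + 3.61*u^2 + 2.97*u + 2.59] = 17.04*u^2 + 2.64*u + 7.22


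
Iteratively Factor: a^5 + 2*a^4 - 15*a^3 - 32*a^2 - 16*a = (a + 4)*(a^4 - 2*a^3 - 7*a^2 - 4*a) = (a - 4)*(a + 4)*(a^3 + 2*a^2 + a) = a*(a - 4)*(a + 4)*(a^2 + 2*a + 1) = a*(a - 4)*(a + 1)*(a + 4)*(a + 1)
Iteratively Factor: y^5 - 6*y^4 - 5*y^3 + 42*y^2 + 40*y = (y + 1)*(y^4 - 7*y^3 + 2*y^2 + 40*y) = (y - 5)*(y + 1)*(y^3 - 2*y^2 - 8*y) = y*(y - 5)*(y + 1)*(y^2 - 2*y - 8) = y*(y - 5)*(y + 1)*(y + 2)*(y - 4)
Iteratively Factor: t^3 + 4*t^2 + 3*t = (t + 1)*(t^2 + 3*t) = (t + 1)*(t + 3)*(t)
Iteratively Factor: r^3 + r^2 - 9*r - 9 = (r + 3)*(r^2 - 2*r - 3) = (r - 3)*(r + 3)*(r + 1)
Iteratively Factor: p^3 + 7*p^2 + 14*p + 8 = (p + 2)*(p^2 + 5*p + 4) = (p + 2)*(p + 4)*(p + 1)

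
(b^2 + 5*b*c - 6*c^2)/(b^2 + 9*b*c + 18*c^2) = (b - c)/(b + 3*c)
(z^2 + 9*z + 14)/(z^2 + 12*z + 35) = (z + 2)/(z + 5)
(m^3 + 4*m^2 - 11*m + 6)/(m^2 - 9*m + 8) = (m^2 + 5*m - 6)/(m - 8)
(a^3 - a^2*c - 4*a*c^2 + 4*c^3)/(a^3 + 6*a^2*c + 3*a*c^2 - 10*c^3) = (a - 2*c)/(a + 5*c)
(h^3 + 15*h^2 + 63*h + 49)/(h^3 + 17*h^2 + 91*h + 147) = (h + 1)/(h + 3)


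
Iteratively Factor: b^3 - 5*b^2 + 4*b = (b - 1)*(b^2 - 4*b) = b*(b - 1)*(b - 4)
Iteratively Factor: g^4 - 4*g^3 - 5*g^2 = (g)*(g^3 - 4*g^2 - 5*g) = g^2*(g^2 - 4*g - 5) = g^2*(g - 5)*(g + 1)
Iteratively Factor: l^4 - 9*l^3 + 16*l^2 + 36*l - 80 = (l - 5)*(l^3 - 4*l^2 - 4*l + 16) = (l - 5)*(l - 4)*(l^2 - 4) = (l - 5)*(l - 4)*(l + 2)*(l - 2)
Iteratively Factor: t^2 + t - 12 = (t + 4)*(t - 3)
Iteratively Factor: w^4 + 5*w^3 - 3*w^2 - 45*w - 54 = (w + 3)*(w^3 + 2*w^2 - 9*w - 18) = (w - 3)*(w + 3)*(w^2 + 5*w + 6) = (w - 3)*(w + 3)^2*(w + 2)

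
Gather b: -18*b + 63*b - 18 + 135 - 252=45*b - 135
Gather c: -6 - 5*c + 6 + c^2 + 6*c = c^2 + c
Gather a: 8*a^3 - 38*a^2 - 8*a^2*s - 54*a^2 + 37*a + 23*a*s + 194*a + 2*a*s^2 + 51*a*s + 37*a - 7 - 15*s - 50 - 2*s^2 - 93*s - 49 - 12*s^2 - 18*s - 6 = 8*a^3 + a^2*(-8*s - 92) + a*(2*s^2 + 74*s + 268) - 14*s^2 - 126*s - 112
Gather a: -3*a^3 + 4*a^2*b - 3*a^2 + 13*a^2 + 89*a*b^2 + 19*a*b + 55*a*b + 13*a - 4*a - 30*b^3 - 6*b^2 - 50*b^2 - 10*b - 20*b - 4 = -3*a^3 + a^2*(4*b + 10) + a*(89*b^2 + 74*b + 9) - 30*b^3 - 56*b^2 - 30*b - 4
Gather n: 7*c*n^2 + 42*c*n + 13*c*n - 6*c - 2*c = 7*c*n^2 + 55*c*n - 8*c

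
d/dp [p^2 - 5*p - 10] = 2*p - 5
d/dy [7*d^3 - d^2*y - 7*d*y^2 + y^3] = -d^2 - 14*d*y + 3*y^2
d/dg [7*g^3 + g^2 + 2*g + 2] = 21*g^2 + 2*g + 2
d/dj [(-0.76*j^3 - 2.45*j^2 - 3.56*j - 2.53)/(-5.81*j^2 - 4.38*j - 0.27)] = (4.4156*j^4 + 6.6576*j^3 - 9.337*j^2 - 28.0756*j - 10.1202)/(33.7561*j^4 + 50.8956*j^3 + 22.3218*j^2 + 2.3652*j + 0.0729)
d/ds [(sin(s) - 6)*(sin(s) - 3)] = (2*sin(s) - 9)*cos(s)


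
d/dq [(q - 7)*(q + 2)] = 2*q - 5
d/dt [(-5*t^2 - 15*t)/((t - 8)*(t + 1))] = 10*(5*t^2 + 8*t + 12)/(t^4 - 14*t^3 + 33*t^2 + 112*t + 64)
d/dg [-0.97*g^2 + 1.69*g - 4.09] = 1.69 - 1.94*g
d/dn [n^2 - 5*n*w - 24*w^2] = 2*n - 5*w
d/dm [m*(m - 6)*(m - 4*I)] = 3*m^2 + m*(-12 - 8*I) + 24*I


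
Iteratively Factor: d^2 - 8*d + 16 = (d - 4)*(d - 4)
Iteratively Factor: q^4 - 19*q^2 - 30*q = (q + 3)*(q^3 - 3*q^2 - 10*q) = q*(q + 3)*(q^2 - 3*q - 10) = q*(q + 2)*(q + 3)*(q - 5)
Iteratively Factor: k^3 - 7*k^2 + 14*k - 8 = (k - 4)*(k^2 - 3*k + 2) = (k - 4)*(k - 1)*(k - 2)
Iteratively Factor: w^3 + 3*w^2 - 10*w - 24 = (w + 4)*(w^2 - w - 6) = (w - 3)*(w + 4)*(w + 2)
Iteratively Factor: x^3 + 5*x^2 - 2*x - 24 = (x - 2)*(x^2 + 7*x + 12) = (x - 2)*(x + 4)*(x + 3)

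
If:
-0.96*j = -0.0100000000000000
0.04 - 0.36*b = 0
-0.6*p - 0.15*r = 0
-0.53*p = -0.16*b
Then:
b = 0.11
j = 0.01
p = 0.03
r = -0.13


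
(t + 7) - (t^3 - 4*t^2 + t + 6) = -t^3 + 4*t^2 + 1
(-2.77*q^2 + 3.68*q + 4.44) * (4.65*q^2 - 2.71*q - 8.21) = -12.8805*q^4 + 24.6187*q^3 + 33.4149*q^2 - 42.2452*q - 36.4524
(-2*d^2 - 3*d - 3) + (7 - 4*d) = -2*d^2 - 7*d + 4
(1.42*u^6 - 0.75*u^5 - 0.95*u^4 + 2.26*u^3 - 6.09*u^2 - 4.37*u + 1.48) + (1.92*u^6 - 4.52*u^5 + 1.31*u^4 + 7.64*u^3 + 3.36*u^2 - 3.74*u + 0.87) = 3.34*u^6 - 5.27*u^5 + 0.36*u^4 + 9.9*u^3 - 2.73*u^2 - 8.11*u + 2.35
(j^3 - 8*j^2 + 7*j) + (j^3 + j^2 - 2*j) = 2*j^3 - 7*j^2 + 5*j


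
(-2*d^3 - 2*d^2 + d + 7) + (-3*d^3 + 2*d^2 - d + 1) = 8 - 5*d^3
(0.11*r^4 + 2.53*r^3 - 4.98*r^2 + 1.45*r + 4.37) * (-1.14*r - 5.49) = -0.1254*r^5 - 3.4881*r^4 - 8.2125*r^3 + 25.6872*r^2 - 12.9423*r - 23.9913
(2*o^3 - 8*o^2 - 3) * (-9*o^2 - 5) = -18*o^5 + 72*o^4 - 10*o^3 + 67*o^2 + 15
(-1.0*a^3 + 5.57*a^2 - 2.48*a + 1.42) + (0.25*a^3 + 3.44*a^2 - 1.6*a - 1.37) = -0.75*a^3 + 9.01*a^2 - 4.08*a + 0.0499999999999998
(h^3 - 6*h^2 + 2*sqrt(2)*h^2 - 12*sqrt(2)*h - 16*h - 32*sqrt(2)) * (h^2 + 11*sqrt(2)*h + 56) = h^5 - 6*h^4 + 13*sqrt(2)*h^4 - 78*sqrt(2)*h^3 + 84*h^3 - 600*h^2 - 96*sqrt(2)*h^2 - 1600*h - 672*sqrt(2)*h - 1792*sqrt(2)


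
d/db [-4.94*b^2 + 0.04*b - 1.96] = 0.04 - 9.88*b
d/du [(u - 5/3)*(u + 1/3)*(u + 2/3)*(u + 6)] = 4*u^3 + 16*u^2 - 98*u/9 - 244/27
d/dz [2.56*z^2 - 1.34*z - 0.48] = 5.12*z - 1.34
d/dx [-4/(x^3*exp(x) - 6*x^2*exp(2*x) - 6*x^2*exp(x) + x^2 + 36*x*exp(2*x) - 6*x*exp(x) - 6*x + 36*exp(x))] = 4*(x^3*exp(x) - 12*x^2*exp(2*x) - 3*x^2*exp(x) + 60*x*exp(2*x) - 18*x*exp(x) + 2*x + 36*exp(2*x) + 30*exp(x) - 6)/(x^3*exp(x) - 6*x^2*exp(2*x) - 6*x^2*exp(x) + x^2 + 36*x*exp(2*x) - 6*x*exp(x) - 6*x + 36*exp(x))^2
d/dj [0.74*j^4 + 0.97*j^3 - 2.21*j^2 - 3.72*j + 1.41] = 2.96*j^3 + 2.91*j^2 - 4.42*j - 3.72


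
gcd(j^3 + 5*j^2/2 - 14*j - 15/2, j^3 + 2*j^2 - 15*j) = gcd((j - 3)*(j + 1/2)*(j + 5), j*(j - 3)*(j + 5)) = j^2 + 2*j - 15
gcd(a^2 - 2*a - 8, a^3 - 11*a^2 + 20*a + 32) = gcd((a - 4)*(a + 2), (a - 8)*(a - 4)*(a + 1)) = a - 4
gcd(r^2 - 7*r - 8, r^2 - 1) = r + 1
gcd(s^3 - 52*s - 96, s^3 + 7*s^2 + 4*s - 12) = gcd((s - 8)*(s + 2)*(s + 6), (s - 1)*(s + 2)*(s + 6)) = s^2 + 8*s + 12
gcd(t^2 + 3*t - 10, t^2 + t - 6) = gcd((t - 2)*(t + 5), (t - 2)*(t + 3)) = t - 2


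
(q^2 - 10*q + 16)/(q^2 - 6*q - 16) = (q - 2)/(q + 2)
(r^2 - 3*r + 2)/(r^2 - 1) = (r - 2)/(r + 1)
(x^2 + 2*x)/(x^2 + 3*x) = (x + 2)/(x + 3)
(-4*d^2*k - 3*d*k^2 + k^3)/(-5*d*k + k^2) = (4*d^2 + 3*d*k - k^2)/(5*d - k)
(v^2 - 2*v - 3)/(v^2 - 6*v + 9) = (v + 1)/(v - 3)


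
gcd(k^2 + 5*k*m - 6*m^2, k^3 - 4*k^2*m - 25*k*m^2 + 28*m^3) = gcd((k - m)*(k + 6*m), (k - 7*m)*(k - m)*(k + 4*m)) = k - m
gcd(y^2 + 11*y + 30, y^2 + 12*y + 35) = y + 5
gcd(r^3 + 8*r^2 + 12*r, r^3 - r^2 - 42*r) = r^2 + 6*r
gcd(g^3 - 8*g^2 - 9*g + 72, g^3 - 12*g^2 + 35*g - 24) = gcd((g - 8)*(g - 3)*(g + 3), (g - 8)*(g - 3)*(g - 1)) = g^2 - 11*g + 24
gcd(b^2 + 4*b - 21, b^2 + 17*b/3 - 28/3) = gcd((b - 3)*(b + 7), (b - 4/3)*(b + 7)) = b + 7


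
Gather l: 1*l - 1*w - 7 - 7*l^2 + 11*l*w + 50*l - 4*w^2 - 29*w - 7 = -7*l^2 + l*(11*w + 51) - 4*w^2 - 30*w - 14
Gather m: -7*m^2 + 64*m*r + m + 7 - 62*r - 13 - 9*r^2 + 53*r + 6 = -7*m^2 + m*(64*r + 1) - 9*r^2 - 9*r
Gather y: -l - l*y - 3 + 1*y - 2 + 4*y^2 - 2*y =-l + 4*y^2 + y*(-l - 1) - 5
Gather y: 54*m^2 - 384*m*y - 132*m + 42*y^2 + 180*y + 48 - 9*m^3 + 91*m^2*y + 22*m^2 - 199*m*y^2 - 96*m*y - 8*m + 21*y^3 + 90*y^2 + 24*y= -9*m^3 + 76*m^2 - 140*m + 21*y^3 + y^2*(132 - 199*m) + y*(91*m^2 - 480*m + 204) + 48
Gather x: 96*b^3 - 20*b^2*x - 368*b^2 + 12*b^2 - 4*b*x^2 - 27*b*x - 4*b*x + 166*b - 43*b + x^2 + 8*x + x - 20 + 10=96*b^3 - 356*b^2 + 123*b + x^2*(1 - 4*b) + x*(-20*b^2 - 31*b + 9) - 10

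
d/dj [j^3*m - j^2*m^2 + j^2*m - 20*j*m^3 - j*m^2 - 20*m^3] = m*(3*j^2 - 2*j*m + 2*j - 20*m^2 - m)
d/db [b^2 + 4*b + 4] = 2*b + 4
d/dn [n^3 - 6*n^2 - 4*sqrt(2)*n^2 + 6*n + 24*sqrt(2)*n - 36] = 3*n^2 - 12*n - 8*sqrt(2)*n + 6 + 24*sqrt(2)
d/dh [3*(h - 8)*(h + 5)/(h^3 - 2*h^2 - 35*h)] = 3*(-h^2 + 16*h - 56)/(h^2*(h^2 - 14*h + 49))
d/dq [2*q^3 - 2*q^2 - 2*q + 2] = 6*q^2 - 4*q - 2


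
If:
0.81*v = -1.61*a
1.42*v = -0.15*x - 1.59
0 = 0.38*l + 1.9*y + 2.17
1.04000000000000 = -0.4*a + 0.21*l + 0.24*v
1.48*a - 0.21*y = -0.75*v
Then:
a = -2.72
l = -6.41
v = 5.41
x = -61.77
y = 0.14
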